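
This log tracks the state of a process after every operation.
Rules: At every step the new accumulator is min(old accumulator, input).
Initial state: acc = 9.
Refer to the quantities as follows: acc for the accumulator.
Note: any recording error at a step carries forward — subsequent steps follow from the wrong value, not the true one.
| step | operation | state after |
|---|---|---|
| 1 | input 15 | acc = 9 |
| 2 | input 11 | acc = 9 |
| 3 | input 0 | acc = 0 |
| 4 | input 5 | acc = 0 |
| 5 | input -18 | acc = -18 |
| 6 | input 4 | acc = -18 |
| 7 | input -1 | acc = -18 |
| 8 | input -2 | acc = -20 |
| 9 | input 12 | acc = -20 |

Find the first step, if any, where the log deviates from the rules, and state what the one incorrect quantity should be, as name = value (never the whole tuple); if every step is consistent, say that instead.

step 8, acc = -18

Recomputing the run from the initial state:
step 1: acc = 9
step 2: acc = 9
step 3: acc = 0
step 4: acc = 0
step 5: acc = -18
step 6: acc = -18
step 7: acc = -18
step 8: acc = -18
step 9: acc = -18
The first disagreement with the log is at step 8, where the value should be acc = -18.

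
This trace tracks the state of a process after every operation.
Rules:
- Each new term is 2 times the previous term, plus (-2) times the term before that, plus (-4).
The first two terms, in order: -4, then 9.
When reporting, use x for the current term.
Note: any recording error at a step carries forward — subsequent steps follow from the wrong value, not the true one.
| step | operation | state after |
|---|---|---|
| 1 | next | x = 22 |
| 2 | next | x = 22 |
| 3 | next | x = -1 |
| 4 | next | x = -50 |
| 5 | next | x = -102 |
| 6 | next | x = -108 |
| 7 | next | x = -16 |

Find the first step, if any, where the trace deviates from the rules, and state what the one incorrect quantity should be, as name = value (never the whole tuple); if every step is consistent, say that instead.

step 3, x = -4

1. x = 2*(9) + (-2)*(-4) + (-4) = 22 (same as recorded)
2. x = 2*(22) + (-2)*(9) + (-4) = 22 (confirmed correct)
3. x = 2*(22) + (-2)*(22) + (-4) = -4 (the entry is off here)
Step 3 is the first one off; corrected, x = -4.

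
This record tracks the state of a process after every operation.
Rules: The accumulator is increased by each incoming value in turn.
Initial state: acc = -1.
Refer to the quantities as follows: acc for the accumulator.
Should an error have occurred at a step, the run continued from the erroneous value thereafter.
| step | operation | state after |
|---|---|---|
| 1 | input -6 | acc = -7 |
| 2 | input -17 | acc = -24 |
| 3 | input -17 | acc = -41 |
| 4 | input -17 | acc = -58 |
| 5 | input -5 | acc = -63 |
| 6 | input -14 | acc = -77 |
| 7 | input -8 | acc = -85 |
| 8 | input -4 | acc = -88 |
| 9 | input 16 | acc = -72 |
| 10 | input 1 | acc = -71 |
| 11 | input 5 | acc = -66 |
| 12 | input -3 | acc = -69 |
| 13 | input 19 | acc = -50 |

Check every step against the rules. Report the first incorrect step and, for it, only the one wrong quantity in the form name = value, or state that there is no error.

step 8, acc = -89

Recomputing the run from the initial state:
step 1: acc = -7
step 2: acc = -24
step 3: acc = -41
step 4: acc = -58
step 5: acc = -63
step 6: acc = -77
step 7: acc = -85
step 8: acc = -89
step 9: acc = -73
step 10: acc = -72
step 11: acc = -67
step 12: acc = -70
step 13: acc = -51
The first disagreement with the record is at step 8, where the value should be acc = -89.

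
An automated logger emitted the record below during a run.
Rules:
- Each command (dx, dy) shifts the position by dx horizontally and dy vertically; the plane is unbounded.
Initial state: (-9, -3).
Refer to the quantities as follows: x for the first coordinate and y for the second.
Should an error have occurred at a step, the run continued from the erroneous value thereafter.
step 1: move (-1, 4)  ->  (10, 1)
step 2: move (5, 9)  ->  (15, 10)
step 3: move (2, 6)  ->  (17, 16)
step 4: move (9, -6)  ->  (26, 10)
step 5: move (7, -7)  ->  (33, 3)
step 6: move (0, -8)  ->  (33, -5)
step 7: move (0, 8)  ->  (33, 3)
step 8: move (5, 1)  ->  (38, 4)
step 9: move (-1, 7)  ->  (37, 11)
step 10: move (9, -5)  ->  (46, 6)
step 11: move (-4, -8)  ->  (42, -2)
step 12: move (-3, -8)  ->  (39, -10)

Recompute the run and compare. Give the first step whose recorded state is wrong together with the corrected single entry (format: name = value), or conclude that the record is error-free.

step 1: x = -9 + (-1) = -10, y = -3 + (4) = 1 -> the record disagrees here
That makes step 1 the first incorrect line — x = -10 is what it should show.

step 1, x = -10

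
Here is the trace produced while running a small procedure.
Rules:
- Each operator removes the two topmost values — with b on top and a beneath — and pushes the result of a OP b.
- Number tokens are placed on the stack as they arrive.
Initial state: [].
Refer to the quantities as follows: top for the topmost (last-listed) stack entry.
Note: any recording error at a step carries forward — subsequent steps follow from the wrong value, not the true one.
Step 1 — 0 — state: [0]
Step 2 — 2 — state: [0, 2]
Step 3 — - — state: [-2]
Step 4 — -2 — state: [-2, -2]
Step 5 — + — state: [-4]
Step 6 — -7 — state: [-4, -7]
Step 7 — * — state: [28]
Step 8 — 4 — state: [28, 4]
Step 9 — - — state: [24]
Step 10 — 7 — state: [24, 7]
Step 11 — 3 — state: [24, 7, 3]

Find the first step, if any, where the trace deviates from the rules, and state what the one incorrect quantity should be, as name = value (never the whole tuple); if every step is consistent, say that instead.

no error

step 1: push 0: top = 0 -> agrees with the trace
step 2: push 2: top = 2 -> checks out
step 3: 0 - 2 = -2 -> checks out
step 4: push -2: top = -2 -> in agreement
step 5: -2 + -2 = -4 -> agrees with the trace
step 6: push -7: top = -7 -> verified
step 7: -4 * -7 = 28 -> agrees with the trace
step 8: push 4: top = 4 -> exactly as logged
step 9: 28 - 4 = 24 -> exactly as logged
step 10: push 7: top = 7 -> exactly as logged
step 11: push 3: top = 3 -> verified
Each recorded entry agrees with the recomputation.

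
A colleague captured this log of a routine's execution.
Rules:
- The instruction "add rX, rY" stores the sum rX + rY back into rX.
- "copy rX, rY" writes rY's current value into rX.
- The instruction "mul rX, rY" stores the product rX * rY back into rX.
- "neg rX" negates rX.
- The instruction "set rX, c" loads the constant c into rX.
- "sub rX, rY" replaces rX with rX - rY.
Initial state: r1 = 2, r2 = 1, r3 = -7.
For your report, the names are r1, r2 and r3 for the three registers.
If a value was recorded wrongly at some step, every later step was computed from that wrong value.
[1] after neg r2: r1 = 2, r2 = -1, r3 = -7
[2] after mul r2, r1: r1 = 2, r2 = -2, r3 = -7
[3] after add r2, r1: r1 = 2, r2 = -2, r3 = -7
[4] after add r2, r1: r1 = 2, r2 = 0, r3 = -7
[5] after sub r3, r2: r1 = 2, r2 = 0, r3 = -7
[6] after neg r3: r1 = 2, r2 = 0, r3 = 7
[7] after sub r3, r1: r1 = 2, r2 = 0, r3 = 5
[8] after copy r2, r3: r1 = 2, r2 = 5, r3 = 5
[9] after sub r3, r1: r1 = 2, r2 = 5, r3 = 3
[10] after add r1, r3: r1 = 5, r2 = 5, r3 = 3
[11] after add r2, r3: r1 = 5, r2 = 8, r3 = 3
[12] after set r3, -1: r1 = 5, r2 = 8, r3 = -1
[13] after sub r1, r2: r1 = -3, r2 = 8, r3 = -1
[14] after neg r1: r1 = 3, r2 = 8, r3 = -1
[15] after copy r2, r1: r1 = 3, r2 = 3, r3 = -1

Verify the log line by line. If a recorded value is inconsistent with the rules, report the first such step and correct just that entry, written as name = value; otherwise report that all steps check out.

Step 1: r2 = -(1) = -1 — matches.
Step 2: r2 = -1 * 2 = -2 — exactly as logged.
Step 3: r2 = -2 + 2 = 0 — the entry is off here.
The earliest wrong entry is at step 3: it should read r2 = 0.

step 3, r2 = 0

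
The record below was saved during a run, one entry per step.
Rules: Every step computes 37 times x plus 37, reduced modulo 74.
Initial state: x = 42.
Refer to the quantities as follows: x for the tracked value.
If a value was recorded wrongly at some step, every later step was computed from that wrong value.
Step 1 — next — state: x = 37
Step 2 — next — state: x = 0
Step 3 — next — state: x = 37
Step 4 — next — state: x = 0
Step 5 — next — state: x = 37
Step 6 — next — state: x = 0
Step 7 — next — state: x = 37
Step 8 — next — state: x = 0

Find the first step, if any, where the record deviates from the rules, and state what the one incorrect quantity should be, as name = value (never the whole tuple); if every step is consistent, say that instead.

no error

1. x = (37*42 + 37) mod 74 = 37 (same as recorded)
2. x = (37*37 + 37) mod 74 = 0 (matches)
3. x = (37*0 + 37) mod 74 = 37 (exactly as logged)
4. x = (37*37 + 37) mod 74 = 0 (verified)
5. x = (37*0 + 37) mod 74 = 37 (verified)
6. x = (37*37 + 37) mod 74 = 0 (no discrepancy)
7. x = (37*0 + 37) mod 74 = 37 (same as recorded)
8. x = (37*37 + 37) mod 74 = 0 (confirmed correct)
The whole run recomputes cleanly — no discrepancies.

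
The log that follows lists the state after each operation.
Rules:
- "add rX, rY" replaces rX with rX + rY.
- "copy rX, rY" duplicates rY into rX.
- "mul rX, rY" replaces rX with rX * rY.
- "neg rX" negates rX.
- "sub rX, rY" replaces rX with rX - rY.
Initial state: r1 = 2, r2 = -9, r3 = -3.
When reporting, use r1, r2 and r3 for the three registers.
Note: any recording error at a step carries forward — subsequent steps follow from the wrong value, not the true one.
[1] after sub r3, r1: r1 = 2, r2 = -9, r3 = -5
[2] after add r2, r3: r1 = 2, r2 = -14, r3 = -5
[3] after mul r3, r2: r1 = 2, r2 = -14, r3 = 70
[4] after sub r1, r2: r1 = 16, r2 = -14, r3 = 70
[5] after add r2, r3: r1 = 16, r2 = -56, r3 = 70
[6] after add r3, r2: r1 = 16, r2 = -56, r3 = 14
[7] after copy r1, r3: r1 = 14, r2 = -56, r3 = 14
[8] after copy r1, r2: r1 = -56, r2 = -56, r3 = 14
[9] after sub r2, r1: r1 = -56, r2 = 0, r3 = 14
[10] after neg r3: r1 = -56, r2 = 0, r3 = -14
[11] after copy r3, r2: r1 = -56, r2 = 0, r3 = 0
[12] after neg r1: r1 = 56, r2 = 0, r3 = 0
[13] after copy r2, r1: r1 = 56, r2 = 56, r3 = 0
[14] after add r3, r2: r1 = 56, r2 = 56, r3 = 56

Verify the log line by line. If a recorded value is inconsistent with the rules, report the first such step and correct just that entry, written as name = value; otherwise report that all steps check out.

step 5, r2 = 56

Step 1: r3 = -3 - 2 = -5 — same as recorded.
Step 2: r2 = -9 + -5 = -14 — in agreement.
Step 3: r3 = -5 * -14 = 70 — in agreement.
Step 4: r1 = 2 - -14 = 16 — consistent with the log.
Step 5: r2 = -14 + 70 = 56 — not what was recorded.
That makes step 5 the first incorrect line — r2 = 56 is what it should show.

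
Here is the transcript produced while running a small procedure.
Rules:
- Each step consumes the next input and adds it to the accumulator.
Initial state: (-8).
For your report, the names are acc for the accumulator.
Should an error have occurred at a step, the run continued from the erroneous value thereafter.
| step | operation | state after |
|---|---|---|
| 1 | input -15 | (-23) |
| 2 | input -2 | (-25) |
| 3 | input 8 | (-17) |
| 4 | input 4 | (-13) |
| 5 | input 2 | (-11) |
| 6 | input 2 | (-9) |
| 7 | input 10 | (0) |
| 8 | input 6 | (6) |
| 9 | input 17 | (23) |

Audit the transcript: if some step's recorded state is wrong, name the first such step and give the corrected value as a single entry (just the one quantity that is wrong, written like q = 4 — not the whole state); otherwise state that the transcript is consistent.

Recomputing the run from the initial state:
step 1: acc = -23
step 2: acc = -25
step 3: acc = -17
step 4: acc = -13
step 5: acc = -11
step 6: acc = -9
step 7: acc = 1
step 8: acc = 7
step 9: acc = 24
The first disagreement with the transcript is at step 7, where the value should be acc = 1.

step 7, acc = 1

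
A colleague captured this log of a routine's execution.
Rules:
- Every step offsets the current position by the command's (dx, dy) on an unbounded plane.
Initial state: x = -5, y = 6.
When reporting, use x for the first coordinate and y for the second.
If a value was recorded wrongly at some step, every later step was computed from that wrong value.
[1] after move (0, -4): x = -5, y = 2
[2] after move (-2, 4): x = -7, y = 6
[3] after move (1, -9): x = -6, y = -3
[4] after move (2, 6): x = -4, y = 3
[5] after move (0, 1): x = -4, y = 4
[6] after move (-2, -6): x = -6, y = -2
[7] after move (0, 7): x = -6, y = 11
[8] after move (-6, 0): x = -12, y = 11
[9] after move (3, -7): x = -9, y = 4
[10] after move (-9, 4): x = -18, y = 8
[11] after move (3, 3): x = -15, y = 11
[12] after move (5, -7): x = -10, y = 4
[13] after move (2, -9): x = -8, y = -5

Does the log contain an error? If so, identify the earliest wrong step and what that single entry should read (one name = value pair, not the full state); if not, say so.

Step 1: x = -5 + (0) = -5, y = 6 + (-4) = 2 — confirmed correct.
Step 2: x = -5 + (-2) = -7, y = 2 + (4) = 6 — matches.
Step 3: x = -7 + (1) = -6, y = 6 + (-9) = -3 — consistent with the log.
Step 4: x = -6 + (2) = -4, y = -3 + (6) = 3 — exactly as logged.
Step 5: x = -4 + (0) = -4, y = 3 + (1) = 4 — confirmed correct.
Step 6: x = -4 + (-2) = -6, y = 4 + (-6) = -2 — same as recorded.
Step 7: x = -6 + (0) = -6, y = -2 + (7) = 5 — the log has a different value.
That makes step 7 the first incorrect line — y = 5 is what it should show.

step 7, y = 5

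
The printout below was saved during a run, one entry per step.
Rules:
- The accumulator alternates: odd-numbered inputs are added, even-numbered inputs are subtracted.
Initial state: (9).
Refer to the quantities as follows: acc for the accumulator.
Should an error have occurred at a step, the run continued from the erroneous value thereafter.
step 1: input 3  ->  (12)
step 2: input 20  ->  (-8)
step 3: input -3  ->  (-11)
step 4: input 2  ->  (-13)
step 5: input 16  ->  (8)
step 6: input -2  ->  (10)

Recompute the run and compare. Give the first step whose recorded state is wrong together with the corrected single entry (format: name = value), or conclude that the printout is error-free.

step 1: acc = 9 + 3 = 12 -> confirmed correct
step 2: acc = 12 - 20 = -8 -> verified
step 3: acc = -8 + -3 = -11 -> no discrepancy
step 4: acc = -11 - 2 = -13 -> no discrepancy
step 5: acc = -13 + 16 = 3 -> the printout disagrees here
So the first discrepancy is step 5, where the right value is acc = 3.

step 5, acc = 3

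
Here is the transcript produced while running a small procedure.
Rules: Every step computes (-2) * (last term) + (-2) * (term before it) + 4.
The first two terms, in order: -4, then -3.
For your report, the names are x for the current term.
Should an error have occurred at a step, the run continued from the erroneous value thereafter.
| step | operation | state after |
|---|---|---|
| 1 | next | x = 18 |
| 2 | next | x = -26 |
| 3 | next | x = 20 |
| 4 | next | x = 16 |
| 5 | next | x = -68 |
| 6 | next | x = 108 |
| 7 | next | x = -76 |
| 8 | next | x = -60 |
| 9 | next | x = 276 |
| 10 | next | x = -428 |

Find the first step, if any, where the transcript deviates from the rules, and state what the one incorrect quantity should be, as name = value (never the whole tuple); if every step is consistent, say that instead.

1. x = -2*(-3) + (-2)*(-4) + (4) = 18 (confirmed correct)
2. x = -2*(18) + (-2)*(-3) + (4) = -26 (no discrepancy)
3. x = -2*(-26) + (-2)*(18) + (4) = 20 (verified)
4. x = -2*(20) + (-2)*(-26) + (4) = 16 (consistent with the transcript)
5. x = -2*(16) + (-2)*(20) + (4) = -68 (agrees with the transcript)
6. x = -2*(-68) + (-2)*(16) + (4) = 108 (agrees with the transcript)
7. x = -2*(108) + (-2)*(-68) + (4) = -76 (consistent with the transcript)
8. x = -2*(-76) + (-2)*(108) + (4) = -60 (confirmed correct)
9. x = -2*(-60) + (-2)*(-76) + (4) = 276 (in agreement)
10. x = -2*(276) + (-2)*(-60) + (4) = -428 (confirmed correct)
Every step is consistent.

no error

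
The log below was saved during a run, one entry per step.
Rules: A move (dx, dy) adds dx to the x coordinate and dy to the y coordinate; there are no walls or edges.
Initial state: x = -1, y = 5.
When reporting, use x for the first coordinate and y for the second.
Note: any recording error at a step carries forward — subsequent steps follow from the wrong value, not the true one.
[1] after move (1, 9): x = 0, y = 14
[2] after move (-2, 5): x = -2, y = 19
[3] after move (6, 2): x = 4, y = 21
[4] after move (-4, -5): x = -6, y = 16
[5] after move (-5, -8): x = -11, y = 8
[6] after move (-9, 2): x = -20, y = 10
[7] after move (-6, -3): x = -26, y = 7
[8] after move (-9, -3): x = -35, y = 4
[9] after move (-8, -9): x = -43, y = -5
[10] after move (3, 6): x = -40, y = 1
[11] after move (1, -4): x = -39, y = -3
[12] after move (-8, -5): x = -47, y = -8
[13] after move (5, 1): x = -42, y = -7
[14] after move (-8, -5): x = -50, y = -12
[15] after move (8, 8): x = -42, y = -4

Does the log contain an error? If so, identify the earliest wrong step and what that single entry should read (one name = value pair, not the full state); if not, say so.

step 4, x = 0

step 1: x = -1 + (1) = 0, y = 5 + (9) = 14 -> agrees with the log
step 2: x = 0 + (-2) = -2, y = 14 + (5) = 19 -> checks out
step 3: x = -2 + (6) = 4, y = 19 + (2) = 21 -> agrees with the log
step 4: x = 4 + (-4) = 0, y = 21 + (-5) = 16 -> this is not what the log shows
The audit stops at step 4: the recorded entry is wrong and should be x = 0.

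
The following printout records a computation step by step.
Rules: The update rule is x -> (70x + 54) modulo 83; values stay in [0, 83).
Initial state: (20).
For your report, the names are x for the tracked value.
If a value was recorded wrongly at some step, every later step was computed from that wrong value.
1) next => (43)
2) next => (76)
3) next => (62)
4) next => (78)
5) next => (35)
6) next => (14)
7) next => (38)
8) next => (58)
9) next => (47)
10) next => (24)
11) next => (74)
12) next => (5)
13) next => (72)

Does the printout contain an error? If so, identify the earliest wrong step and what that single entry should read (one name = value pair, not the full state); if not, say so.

Recomputing the run from the initial state:
step 1: x = 43
step 2: x = 76
step 3: x = 62
step 4: x = 78
step 5: x = 36
step 6: x = 1
step 7: x = 41
step 8: x = 19
step 9: x = 56
step 10: x = 73
step 11: x = 18
step 12: x = 69
step 13: x = 70
The first disagreement with the printout is at step 5, where the value should be x = 36.

step 5, x = 36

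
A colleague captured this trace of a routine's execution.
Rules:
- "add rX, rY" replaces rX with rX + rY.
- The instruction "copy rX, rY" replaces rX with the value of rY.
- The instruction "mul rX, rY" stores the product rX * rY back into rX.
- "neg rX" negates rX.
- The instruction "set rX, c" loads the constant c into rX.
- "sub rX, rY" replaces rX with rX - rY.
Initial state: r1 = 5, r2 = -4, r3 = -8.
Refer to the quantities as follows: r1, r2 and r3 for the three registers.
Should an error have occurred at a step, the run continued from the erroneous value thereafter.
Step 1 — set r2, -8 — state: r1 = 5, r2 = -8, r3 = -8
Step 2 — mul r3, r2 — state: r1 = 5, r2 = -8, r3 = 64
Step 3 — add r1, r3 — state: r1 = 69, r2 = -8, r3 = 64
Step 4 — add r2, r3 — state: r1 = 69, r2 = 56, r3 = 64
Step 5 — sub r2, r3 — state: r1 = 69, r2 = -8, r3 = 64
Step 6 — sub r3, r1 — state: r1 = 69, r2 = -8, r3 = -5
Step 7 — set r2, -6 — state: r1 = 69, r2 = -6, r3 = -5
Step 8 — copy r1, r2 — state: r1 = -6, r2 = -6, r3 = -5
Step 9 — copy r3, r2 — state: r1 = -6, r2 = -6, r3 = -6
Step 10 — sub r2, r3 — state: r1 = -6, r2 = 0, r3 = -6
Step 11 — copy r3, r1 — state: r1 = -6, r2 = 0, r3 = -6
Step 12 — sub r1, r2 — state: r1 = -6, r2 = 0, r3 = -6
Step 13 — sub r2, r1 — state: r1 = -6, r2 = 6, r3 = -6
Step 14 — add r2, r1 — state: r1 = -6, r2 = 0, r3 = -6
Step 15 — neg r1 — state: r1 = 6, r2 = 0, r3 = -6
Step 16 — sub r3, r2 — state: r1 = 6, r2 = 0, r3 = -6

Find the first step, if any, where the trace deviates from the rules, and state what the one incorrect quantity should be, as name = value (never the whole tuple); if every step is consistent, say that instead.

no error

step 1: r2 = -8 -> checks out
step 2: r3 = -8 * -8 = 64 -> in agreement
step 3: r1 = 5 + 64 = 69 -> consistent with the trace
step 4: r2 = -8 + 64 = 56 -> consistent with the trace
step 5: r2 = 56 - 64 = -8 -> checks out
step 6: r3 = 64 - 69 = -5 -> agrees with the trace
step 7: r2 = -6 -> same as recorded
step 8: r1 = -6 -> agrees with the trace
step 9: r3 = -6 -> agrees with the trace
step 10: r2 = -6 - -6 = 0 -> checks out
step 11: r3 = -6 -> verified
step 12: r1 = -6 - 0 = -6 -> consistent with the trace
step 13: r2 = 0 - -6 = 6 -> agrees with the trace
step 14: r2 = 6 + -6 = 0 -> exactly as logged
step 15: r1 = -(-6) = 6 -> verified
step 16: r3 = -6 - 0 = -6 -> verified
The whole run recomputes cleanly — no discrepancies.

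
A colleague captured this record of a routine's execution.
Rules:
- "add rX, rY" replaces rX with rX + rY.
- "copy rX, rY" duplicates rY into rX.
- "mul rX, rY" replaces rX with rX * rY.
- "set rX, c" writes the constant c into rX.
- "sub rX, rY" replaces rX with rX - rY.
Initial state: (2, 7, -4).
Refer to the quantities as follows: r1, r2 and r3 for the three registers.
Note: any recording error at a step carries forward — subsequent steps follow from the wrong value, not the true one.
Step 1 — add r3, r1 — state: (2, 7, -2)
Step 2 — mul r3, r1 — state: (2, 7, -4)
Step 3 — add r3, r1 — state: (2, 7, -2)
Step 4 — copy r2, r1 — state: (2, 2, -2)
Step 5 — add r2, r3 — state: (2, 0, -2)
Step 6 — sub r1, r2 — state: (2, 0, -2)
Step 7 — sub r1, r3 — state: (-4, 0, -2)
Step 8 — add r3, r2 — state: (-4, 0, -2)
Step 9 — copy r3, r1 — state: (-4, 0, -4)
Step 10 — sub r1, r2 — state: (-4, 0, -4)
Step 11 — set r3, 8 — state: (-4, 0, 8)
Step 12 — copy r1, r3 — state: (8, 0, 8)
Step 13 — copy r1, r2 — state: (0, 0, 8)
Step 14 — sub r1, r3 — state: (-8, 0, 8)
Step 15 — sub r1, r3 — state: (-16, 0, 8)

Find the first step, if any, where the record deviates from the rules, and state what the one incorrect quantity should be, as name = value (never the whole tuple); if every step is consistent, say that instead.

Step 1: r3 = -4 + 2 = -2 — same as recorded.
Step 2: r3 = -2 * 2 = -4 — confirmed correct.
Step 3: r3 = -4 + 2 = -2 — confirmed correct.
Step 4: r2 = 2 — checks out.
Step 5: r2 = 2 + -2 = 0 — confirmed correct.
Step 6: r1 = 2 - 0 = 2 — same as recorded.
Step 7: r1 = 2 - -2 = 4 — the record disagrees here.
The audit stops at step 7: the recorded entry is wrong and should be r1 = 4.

step 7, r1 = 4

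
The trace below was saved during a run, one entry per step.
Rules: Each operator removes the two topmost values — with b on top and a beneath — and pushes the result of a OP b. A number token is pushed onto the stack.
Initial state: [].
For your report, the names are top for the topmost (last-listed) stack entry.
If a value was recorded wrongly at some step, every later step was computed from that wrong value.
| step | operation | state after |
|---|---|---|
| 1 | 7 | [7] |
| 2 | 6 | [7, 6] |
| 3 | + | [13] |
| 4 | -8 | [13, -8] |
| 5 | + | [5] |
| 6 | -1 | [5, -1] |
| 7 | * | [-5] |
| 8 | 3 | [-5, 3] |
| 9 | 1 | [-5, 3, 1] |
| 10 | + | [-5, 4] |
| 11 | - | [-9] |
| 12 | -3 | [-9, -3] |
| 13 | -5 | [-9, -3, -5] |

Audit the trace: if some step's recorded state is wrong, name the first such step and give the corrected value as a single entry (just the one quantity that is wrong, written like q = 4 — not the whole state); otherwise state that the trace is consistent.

no error

Step 1: push 7: top = 7 — consistent with the trace.
Step 2: push 6: top = 6 — matches.
Step 3: 7 + 6 = 13 — checks out.
Step 4: push -8: top = -8 — confirmed correct.
Step 5: 13 + -8 = 5 — consistent with the trace.
Step 6: push -1: top = -1 — in agreement.
Step 7: 5 * -1 = -5 — agrees with the trace.
Step 8: push 3: top = 3 — no discrepancy.
Step 9: push 1: top = 1 — confirmed correct.
Step 10: 3 + 1 = 4 — confirmed correct.
Step 11: -5 - 4 = -9 — in agreement.
Step 12: push -3: top = -3 — agrees with the trace.
Step 13: push -5: top = -5 — exactly as logged.
Nothing is out of place; the run is error-free.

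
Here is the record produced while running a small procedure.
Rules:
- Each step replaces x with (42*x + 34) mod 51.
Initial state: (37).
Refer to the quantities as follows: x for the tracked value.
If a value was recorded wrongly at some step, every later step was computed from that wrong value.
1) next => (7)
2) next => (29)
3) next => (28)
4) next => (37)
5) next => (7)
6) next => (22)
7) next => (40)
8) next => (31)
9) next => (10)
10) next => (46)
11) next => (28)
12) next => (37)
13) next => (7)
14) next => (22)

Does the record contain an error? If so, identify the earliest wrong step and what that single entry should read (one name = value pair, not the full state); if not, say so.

step 2, x = 22

step 1: x = (42*37 + 34) mod 51 = 7 -> no discrepancy
step 2: x = (42*7 + 34) mod 51 = 22 -> the recorded entry deviates here
First incorrect step: 2; the correct value is x = 22.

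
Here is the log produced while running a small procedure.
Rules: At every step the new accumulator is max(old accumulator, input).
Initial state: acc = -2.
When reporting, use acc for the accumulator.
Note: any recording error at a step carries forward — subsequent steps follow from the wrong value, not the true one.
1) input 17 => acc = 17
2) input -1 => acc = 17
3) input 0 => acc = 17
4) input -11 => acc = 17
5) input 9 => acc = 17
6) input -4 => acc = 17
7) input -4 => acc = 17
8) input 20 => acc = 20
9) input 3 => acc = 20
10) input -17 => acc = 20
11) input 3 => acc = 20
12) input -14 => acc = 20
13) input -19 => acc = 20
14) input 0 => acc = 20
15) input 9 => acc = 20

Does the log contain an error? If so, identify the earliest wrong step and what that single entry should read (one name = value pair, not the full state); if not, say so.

Recomputing the run from the initial state:
step 1: acc = 17
step 2: acc = 17
step 3: acc = 17
step 4: acc = 17
step 5: acc = 17
step 6: acc = 17
step 7: acc = 17
step 8: acc = 20
step 9: acc = 20
step 10: acc = 20
step 11: acc = 20
step 12: acc = 20
step 13: acc = 20
step 14: acc = 20
step 15: acc = 20
This matches the log at every step.

no error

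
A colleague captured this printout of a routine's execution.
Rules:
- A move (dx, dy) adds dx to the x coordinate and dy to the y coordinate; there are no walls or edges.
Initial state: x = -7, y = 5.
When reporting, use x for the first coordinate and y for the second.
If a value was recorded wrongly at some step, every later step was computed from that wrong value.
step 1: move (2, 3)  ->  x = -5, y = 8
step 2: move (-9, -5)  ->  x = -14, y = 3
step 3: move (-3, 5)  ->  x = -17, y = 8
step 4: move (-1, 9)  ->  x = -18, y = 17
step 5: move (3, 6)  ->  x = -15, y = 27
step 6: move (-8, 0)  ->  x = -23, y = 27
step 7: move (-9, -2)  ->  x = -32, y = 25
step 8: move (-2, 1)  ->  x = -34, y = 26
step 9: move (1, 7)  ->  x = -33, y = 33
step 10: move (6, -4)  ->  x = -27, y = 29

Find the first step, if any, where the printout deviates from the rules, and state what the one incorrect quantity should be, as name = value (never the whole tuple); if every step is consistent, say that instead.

step 5, y = 23

step 1: x = -7 + (2) = -5, y = 5 + (3) = 8 -> in agreement
step 2: x = -5 + (-9) = -14, y = 8 + (-5) = 3 -> checks out
step 3: x = -14 + (-3) = -17, y = 3 + (5) = 8 -> agrees with the printout
step 4: x = -17 + (-1) = -18, y = 8 + (9) = 17 -> verified
step 5: x = -18 + (3) = -15, y = 17 + (6) = 23 -> the printout disagrees here
The audit stops at step 5: the recorded entry is wrong and should be y = 23.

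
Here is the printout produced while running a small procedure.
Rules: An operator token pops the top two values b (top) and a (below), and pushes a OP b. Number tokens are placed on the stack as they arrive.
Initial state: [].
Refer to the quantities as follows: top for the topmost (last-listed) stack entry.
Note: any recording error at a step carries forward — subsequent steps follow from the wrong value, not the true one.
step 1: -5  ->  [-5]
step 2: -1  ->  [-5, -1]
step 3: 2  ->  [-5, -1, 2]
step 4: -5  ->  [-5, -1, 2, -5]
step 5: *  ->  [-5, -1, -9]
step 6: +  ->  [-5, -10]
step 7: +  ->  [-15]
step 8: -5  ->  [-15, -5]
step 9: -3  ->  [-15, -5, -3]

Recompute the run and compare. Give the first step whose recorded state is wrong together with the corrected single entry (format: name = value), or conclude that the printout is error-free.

step 5, top = -10

Recomputing the run from the initial state:
step 1: [-5]
step 2: [-5, -1]
step 3: [-5, -1, 2]
step 4: [-5, -1, 2, -5]
step 5: [-5, -1, -10]
step 6: [-5, -11]
step 7: [-16]
step 8: [-16, -5]
step 9: [-16, -5, -3]
The first disagreement with the printout is at step 5, where the value should be top = -10.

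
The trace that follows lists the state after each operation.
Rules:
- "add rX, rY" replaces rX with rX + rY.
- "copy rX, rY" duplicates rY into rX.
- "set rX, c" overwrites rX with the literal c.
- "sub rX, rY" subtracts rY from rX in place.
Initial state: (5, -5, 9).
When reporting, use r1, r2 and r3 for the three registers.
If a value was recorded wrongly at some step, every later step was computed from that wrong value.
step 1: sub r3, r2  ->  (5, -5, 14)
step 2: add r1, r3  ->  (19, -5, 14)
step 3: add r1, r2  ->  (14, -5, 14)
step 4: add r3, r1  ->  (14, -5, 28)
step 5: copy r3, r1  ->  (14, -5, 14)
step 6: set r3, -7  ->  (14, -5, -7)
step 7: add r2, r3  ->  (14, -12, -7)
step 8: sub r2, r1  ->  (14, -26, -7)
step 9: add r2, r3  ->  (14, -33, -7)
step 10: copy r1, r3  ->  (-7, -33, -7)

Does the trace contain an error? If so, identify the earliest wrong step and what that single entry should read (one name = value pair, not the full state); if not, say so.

no error

1. r3 = 9 - -5 = 14 (matches)
2. r1 = 5 + 14 = 19 (matches)
3. r1 = 19 + -5 = 14 (matches)
4. r3 = 14 + 14 = 28 (no discrepancy)
5. r3 = 14 (verified)
6. r3 = -7 (consistent with the trace)
7. r2 = -5 + -7 = -12 (in agreement)
8. r2 = -12 - 14 = -26 (exactly as logged)
9. r2 = -26 + -7 = -33 (consistent with the trace)
10. r1 = -7 (same as recorded)
All entries verified; no error found.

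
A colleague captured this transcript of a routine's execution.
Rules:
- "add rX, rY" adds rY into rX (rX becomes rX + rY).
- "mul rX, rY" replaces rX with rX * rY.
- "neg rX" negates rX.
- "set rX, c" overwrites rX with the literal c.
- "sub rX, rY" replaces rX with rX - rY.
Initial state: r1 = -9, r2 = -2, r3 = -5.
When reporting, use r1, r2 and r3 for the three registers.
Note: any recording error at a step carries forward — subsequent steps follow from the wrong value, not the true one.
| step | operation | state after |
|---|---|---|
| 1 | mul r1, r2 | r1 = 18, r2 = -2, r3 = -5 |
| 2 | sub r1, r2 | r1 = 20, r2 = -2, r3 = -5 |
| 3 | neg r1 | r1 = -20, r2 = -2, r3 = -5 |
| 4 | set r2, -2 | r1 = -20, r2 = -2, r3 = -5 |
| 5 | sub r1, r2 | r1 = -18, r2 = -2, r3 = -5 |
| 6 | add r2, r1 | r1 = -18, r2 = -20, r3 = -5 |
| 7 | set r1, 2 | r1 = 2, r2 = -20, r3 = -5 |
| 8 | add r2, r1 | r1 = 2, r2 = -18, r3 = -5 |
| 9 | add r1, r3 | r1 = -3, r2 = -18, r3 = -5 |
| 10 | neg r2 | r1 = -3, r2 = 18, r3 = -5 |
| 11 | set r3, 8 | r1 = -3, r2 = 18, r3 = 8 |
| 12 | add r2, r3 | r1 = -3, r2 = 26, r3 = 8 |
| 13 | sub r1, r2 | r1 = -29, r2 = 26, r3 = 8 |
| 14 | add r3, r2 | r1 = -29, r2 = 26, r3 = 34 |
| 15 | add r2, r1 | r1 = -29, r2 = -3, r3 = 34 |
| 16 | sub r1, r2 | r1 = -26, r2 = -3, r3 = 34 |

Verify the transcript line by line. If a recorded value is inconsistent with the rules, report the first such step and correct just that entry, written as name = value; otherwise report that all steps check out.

Recomputing the run from the initial state:
step 1: r1 = 18, r2 = -2, r3 = -5
step 2: r1 = 20, r2 = -2, r3 = -5
step 3: r1 = -20, r2 = -2, r3 = -5
step 4: r1 = -20, r2 = -2, r3 = -5
step 5: r1 = -18, r2 = -2, r3 = -5
step 6: r1 = -18, r2 = -20, r3 = -5
step 7: r1 = 2, r2 = -20, r3 = -5
step 8: r1 = 2, r2 = -18, r3 = -5
step 9: r1 = -3, r2 = -18, r3 = -5
step 10: r1 = -3, r2 = 18, r3 = -5
step 11: r1 = -3, r2 = 18, r3 = 8
step 12: r1 = -3, r2 = 26, r3 = 8
step 13: r1 = -29, r2 = 26, r3 = 8
step 14: r1 = -29, r2 = 26, r3 = 34
step 15: r1 = -29, r2 = -3, r3 = 34
step 16: r1 = -26, r2 = -3, r3 = 34
This matches the transcript at every step.

no error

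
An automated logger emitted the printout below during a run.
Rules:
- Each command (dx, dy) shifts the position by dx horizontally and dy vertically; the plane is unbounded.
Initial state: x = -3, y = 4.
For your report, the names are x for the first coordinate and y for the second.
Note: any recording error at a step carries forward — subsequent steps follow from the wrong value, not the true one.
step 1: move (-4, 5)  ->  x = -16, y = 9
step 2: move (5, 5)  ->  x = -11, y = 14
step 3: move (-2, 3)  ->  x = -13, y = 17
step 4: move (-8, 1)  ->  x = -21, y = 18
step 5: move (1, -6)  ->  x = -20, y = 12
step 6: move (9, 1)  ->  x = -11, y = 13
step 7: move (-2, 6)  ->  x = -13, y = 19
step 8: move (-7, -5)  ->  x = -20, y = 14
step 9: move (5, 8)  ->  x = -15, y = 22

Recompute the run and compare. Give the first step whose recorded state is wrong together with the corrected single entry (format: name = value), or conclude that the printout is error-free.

Recomputing the run from the initial state:
step 1: x = -7, y = 9
step 2: x = -2, y = 14
step 3: x = -4, y = 17
step 4: x = -12, y = 18
step 5: x = -11, y = 12
step 6: x = -2, y = 13
step 7: x = -4, y = 19
step 8: x = -11, y = 14
step 9: x = -6, y = 22
The first disagreement with the printout is at step 1, where the value should be x = -7.

step 1, x = -7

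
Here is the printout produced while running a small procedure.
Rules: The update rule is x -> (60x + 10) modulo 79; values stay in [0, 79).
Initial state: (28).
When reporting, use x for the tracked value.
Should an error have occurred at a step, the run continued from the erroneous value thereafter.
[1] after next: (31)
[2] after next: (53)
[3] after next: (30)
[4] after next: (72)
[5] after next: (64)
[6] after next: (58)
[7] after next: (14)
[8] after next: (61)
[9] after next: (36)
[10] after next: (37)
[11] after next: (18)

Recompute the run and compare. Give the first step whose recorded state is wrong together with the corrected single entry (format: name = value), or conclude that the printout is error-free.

1. x = (60*28 + 10) mod 79 = 31 (agrees with the printout)
2. x = (60*31 + 10) mod 79 = 53 (verified)
3. x = (60*53 + 10) mod 79 = 30 (same as recorded)
4. x = (60*30 + 10) mod 79 = 72 (matches)
5. x = (60*72 + 10) mod 79 = 64 (verified)
6. x = (60*64 + 10) mod 79 = 58 (matches)
7. x = (60*58 + 10) mod 79 = 14 (checks out)
8. x = (60*14 + 10) mod 79 = 60 (the entry is off here)
That makes step 8 the first incorrect line — x = 60 is what it should show.

step 8, x = 60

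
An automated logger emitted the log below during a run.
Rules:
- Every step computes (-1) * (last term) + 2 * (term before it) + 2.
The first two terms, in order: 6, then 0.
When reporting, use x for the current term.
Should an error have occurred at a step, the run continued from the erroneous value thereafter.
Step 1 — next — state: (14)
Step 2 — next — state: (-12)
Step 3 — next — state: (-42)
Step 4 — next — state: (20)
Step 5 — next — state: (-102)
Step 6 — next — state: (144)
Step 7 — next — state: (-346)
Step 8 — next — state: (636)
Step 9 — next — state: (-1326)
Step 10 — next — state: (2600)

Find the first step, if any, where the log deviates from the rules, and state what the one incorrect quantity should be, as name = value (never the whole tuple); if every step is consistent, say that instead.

Step 1: x = -1*(0) + (2)*(6) + (2) = 14 — verified.
Step 2: x = -1*(14) + (2)*(0) + (2) = -12 — exactly as logged.
Step 3: x = -1*(-12) + (2)*(14) + (2) = 42 — the recorded entry deviates here.
That makes step 3 the first incorrect line — x = 42 is what it should show.

step 3, x = 42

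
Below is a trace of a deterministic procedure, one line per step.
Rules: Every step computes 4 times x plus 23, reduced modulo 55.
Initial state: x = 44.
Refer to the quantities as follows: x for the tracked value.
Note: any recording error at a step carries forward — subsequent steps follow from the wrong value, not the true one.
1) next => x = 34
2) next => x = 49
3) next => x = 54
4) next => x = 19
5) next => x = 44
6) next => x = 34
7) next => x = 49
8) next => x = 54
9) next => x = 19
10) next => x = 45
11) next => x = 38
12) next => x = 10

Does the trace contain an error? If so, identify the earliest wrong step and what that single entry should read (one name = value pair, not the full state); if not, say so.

step 10, x = 44

Recomputing the run from the initial state:
step 1: x = 34
step 2: x = 49
step 3: x = 54
step 4: x = 19
step 5: x = 44
step 6: x = 34
step 7: x = 49
step 8: x = 54
step 9: x = 19
step 10: x = 44
step 11: x = 34
step 12: x = 49
The first disagreement with the trace is at step 10, where the value should be x = 44.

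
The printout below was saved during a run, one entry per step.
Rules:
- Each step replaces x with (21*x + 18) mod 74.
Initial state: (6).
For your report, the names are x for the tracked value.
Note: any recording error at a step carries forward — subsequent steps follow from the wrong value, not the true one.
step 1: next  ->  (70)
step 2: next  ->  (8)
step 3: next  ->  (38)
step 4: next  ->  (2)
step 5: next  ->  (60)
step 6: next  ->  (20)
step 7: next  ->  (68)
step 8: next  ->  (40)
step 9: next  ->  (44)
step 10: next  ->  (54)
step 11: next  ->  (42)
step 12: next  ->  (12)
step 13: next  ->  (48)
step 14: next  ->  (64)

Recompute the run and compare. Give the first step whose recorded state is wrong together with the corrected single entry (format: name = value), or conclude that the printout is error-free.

1. x = (21*6 + 18) mod 74 = 70 (agrees with the printout)
2. x = (21*70 + 18) mod 74 = 8 (confirmed correct)
3. x = (21*8 + 18) mod 74 = 38 (checks out)
4. x = (21*38 + 18) mod 74 = 2 (agrees with the printout)
5. x = (21*2 + 18) mod 74 = 60 (no discrepancy)
6. x = (21*60 + 18) mod 74 = 20 (checks out)
7. x = (21*20 + 18) mod 74 = 68 (same as recorded)
8. x = (21*68 + 18) mod 74 = 40 (no discrepancy)
9. x = (21*40 + 18) mod 74 = 44 (in agreement)
10. x = (21*44 + 18) mod 74 = 54 (no discrepancy)
11. x = (21*54 + 18) mod 74 = 42 (consistent with the printout)
12. x = (21*42 + 18) mod 74 = 12 (no discrepancy)
13. x = (21*12 + 18) mod 74 = 48 (exactly as logged)
14. x = (21*48 + 18) mod 74 = 64 (same as recorded)
Each recorded entry agrees with the recomputation.

no error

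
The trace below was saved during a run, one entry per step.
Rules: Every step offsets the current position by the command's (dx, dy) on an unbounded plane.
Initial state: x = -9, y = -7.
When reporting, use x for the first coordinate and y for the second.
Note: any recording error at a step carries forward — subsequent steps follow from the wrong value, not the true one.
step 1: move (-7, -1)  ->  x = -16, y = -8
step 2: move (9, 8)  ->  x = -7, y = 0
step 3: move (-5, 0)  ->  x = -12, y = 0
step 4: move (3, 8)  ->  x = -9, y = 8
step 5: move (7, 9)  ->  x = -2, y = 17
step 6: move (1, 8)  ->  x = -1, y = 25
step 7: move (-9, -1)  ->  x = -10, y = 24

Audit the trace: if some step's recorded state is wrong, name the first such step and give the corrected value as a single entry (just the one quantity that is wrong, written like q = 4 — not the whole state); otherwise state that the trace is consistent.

step 1: x = -9 + (-7) = -16, y = -7 + (-1) = -8 -> same as recorded
step 2: x = -16 + (9) = -7, y = -8 + (8) = 0 -> in agreement
step 3: x = -7 + (-5) = -12, y = 0 + (0) = 0 -> verified
step 4: x = -12 + (3) = -9, y = 0 + (8) = 8 -> matches
step 5: x = -9 + (7) = -2, y = 8 + (9) = 17 -> verified
step 6: x = -2 + (1) = -1, y = 17 + (8) = 25 -> verified
step 7: x = -1 + (-9) = -10, y = 25 + (-1) = 24 -> consistent with the trace
The whole run recomputes cleanly — no discrepancies.

no error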